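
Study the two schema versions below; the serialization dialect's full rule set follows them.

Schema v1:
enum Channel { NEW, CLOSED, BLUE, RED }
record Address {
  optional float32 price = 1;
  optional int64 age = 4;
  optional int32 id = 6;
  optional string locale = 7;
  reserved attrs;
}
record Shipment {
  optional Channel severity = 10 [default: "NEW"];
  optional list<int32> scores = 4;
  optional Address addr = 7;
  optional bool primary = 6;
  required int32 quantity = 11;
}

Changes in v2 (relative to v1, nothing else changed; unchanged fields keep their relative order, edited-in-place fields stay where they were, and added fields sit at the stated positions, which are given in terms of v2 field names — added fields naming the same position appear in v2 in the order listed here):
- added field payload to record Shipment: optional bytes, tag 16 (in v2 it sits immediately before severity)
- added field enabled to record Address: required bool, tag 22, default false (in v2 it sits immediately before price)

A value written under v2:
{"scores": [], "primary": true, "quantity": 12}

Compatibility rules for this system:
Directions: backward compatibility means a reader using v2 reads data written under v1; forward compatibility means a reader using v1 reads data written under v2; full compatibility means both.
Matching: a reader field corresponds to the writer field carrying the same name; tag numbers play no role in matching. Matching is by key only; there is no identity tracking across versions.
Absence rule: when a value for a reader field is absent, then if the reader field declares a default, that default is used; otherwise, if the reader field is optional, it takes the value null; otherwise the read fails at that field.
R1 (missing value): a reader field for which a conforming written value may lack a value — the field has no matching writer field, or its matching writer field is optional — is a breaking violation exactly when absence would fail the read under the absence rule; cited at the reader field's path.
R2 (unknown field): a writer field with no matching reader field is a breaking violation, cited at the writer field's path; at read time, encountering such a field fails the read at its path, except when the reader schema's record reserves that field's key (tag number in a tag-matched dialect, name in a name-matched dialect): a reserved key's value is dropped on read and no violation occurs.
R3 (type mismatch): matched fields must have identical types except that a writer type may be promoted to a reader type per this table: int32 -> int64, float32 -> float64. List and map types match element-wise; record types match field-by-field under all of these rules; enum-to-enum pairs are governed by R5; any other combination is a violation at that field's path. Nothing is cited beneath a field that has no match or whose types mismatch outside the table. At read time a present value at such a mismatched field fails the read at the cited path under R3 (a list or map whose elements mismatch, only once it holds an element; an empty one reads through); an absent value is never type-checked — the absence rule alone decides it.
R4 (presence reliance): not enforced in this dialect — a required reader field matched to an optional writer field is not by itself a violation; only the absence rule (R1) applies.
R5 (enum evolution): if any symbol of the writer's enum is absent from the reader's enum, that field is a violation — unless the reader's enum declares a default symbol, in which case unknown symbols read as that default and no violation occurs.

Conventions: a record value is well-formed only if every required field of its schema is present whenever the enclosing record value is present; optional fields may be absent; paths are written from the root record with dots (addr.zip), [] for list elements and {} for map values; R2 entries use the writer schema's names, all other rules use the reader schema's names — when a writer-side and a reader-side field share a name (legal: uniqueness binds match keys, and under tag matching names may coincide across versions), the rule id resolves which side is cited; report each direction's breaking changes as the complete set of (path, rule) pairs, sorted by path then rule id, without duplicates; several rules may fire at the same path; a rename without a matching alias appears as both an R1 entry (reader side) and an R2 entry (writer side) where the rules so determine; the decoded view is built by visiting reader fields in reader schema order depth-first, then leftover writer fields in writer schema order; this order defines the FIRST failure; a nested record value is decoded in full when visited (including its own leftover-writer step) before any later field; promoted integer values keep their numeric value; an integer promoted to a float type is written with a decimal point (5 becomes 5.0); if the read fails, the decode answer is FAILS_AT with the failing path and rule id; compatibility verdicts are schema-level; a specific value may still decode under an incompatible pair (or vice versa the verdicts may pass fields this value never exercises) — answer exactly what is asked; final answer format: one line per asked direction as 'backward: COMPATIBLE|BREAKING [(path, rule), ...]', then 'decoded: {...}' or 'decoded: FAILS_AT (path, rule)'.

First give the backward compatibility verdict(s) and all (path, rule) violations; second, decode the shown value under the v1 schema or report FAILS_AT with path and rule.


arrows below run writer -> reader for Shipment
backward for Shipment (reader v2, writer v1):
  payload: no writer match
  severity <- severity (Channel -> Channel, writer optional)
  scores <- scores (list<int32> -> list<int32>, writer optional)
  addr <- addr (Address -> Address, writer optional)
  primary <- primary (bool -> bool, writer optional)
  quantity <- quantity (int32 -> int32, writer required)
  addr.enabled: no writer match
  addr.price <- addr.price (float32 -> float32, writer optional)
  addr.age <- addr.age (int64 -> int64, writer optional)
  addr.id <- addr.id (int32 -> int32, writer optional)
  addr.locale <- addr.locale (string -> string, writer optional)
  nothing fires on Shipment: backward is COMPATIBLE
decode (reader v1):
  severity := "NEW" (no value, default fills)
  scores := []
  addr := null (not supplied -> null)
  primary := true
  quantity := 12
  => decoded: {"severity": "NEW", "scores": [], "addr": null, "primary": true, "quantity": 12}
the other Shipment changes do not affect what is asked:
  added field enabled to record Address: required bool, tag 22, default false (in v2 it sits immediately before price) -> fires only in the forward direction of Shipment, which is not asked here
  added field payload to record Shipment: optional bytes, tag 16 (in v2 it sits immediately before severity) -> fires only in the forward direction of Shipment, which is not asked here

backward: COMPATIBLE []; decoded: {"severity": "NEW", "scores": [], "addr": null, "primary": true, "quantity": 12}


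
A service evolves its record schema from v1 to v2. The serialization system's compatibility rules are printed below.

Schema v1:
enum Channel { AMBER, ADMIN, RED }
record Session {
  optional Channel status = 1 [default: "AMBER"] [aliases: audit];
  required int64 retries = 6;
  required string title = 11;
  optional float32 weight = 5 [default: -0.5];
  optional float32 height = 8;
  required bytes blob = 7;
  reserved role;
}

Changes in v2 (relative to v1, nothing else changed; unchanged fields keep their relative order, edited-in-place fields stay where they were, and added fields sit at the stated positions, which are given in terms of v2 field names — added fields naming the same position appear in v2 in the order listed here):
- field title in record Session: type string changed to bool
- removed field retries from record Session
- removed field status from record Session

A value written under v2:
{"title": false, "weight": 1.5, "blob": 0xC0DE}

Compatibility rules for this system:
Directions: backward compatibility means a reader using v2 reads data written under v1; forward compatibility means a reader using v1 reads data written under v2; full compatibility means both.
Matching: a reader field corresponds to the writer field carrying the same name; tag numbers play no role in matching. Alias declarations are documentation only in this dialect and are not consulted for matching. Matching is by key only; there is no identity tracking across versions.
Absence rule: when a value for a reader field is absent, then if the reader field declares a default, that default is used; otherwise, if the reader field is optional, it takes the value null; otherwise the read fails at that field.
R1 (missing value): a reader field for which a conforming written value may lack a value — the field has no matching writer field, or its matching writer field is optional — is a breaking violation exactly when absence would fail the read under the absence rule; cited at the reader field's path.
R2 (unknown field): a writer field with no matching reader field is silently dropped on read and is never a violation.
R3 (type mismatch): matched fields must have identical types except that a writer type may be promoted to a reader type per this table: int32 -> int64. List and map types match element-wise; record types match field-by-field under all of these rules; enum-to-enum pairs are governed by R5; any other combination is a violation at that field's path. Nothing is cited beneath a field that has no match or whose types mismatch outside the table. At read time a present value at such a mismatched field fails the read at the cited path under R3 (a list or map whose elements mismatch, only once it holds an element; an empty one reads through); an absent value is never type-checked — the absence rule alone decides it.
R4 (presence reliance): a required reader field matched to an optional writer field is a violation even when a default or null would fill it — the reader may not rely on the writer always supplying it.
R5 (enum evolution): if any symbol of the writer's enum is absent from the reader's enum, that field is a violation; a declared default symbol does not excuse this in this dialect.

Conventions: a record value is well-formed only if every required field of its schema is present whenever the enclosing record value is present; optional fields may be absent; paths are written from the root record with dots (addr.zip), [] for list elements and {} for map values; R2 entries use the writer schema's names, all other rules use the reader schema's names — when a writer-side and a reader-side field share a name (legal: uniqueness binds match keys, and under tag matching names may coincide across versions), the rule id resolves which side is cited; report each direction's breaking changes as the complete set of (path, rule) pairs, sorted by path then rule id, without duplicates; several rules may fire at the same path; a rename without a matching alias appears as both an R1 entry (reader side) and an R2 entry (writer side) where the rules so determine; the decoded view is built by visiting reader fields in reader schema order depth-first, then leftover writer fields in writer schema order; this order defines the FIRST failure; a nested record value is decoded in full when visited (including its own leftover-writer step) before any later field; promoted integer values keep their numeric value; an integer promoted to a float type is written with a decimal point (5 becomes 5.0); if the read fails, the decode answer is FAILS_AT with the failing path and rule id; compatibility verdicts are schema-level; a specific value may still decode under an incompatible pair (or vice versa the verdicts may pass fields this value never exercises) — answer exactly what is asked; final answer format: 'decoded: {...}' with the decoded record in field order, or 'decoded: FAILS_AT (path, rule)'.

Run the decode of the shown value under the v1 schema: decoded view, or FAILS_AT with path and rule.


decoded: FAILS_AT (retries, R1)

in Session below, arrows point writer -> reader
migrating the Session value to v1:
  status := "AMBER" (missing; default applied)
  read fails at retries under R1 (no fill)
  => FAILS_AT (retries, R1)
checking off the Session differences that do not matter here:
  field title in record Session: type string changed to bool -> affects the rule determinations only; this particular Session value decodes identically
  removed field status from record Session -> triggers nothing under the printed rules; the Session answer is the same either way


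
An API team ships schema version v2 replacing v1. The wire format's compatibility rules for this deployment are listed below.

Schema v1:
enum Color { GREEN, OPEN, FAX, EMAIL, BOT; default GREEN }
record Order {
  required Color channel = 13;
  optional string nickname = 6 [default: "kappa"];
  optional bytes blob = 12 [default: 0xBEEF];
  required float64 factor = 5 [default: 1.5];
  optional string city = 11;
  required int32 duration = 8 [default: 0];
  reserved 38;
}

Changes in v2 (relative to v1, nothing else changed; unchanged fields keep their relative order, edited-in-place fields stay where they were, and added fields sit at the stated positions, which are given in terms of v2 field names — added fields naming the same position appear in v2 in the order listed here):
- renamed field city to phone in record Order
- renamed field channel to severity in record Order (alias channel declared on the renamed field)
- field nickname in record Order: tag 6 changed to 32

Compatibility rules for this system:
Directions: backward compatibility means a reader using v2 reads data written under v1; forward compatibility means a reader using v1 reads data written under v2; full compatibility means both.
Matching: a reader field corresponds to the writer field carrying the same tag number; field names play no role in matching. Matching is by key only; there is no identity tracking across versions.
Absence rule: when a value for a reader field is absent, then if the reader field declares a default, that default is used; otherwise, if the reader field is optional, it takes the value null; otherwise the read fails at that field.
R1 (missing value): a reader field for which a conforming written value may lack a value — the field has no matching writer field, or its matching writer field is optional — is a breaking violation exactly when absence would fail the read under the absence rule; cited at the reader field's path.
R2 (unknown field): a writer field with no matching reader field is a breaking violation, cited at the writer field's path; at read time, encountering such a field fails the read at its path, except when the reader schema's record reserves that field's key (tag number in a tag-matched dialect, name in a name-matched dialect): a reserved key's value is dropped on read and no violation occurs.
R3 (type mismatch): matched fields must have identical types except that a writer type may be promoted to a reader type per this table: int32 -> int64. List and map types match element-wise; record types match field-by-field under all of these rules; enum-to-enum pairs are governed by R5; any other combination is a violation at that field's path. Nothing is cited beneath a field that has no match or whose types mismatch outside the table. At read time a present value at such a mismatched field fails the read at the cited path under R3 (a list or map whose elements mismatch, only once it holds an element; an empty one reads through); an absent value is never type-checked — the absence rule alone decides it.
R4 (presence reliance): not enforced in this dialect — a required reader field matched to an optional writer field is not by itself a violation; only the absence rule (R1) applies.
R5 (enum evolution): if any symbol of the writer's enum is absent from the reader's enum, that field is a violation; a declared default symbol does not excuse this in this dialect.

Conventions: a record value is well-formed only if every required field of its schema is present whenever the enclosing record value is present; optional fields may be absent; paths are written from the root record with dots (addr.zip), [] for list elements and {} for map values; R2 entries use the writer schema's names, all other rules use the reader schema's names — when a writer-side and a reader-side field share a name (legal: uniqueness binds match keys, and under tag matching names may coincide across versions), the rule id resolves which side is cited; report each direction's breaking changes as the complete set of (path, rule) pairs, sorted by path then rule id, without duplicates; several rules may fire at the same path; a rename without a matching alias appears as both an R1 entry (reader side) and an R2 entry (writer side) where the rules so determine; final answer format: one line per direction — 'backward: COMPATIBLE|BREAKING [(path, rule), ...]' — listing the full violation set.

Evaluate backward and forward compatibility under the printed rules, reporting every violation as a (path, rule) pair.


backward: BREAKING [(nickname, R2)]; forward: BREAKING [(nickname, R2)]

each type pair in Order: writer, then reader
backward on Order — v2 reading data written by v1:
  severity <- channel (Color -> Color, writer required)
  nickname has no writer counterpart
  blob <- blob (bytes -> bytes, writer optional)
  factor <- factor (float64 -> float64, writer required)
  phone <- city (string -> string, writer optional)
  duration <- duration (int32 -> int32, writer required)
  leftover writer field: nickname
  breaking: (nickname, R2)
  backward on Order therefore BREAKING (1)
forward on Order — v1 reading data written by v2:
  channel <- severity (Color -> Color, writer required)
  nickname has no writer counterpart
  blob <- blob (bytes -> bytes, writer optional)
  factor <- factor (float64 -> float64, writer required)
  city <- phone (string -> string, writer optional)
  duration <- duration (int32 -> int32, writer required)
  leftover writer field: nickname
  breaking: (nickname, R2)
  forward on Order therefore BREAKING (1)


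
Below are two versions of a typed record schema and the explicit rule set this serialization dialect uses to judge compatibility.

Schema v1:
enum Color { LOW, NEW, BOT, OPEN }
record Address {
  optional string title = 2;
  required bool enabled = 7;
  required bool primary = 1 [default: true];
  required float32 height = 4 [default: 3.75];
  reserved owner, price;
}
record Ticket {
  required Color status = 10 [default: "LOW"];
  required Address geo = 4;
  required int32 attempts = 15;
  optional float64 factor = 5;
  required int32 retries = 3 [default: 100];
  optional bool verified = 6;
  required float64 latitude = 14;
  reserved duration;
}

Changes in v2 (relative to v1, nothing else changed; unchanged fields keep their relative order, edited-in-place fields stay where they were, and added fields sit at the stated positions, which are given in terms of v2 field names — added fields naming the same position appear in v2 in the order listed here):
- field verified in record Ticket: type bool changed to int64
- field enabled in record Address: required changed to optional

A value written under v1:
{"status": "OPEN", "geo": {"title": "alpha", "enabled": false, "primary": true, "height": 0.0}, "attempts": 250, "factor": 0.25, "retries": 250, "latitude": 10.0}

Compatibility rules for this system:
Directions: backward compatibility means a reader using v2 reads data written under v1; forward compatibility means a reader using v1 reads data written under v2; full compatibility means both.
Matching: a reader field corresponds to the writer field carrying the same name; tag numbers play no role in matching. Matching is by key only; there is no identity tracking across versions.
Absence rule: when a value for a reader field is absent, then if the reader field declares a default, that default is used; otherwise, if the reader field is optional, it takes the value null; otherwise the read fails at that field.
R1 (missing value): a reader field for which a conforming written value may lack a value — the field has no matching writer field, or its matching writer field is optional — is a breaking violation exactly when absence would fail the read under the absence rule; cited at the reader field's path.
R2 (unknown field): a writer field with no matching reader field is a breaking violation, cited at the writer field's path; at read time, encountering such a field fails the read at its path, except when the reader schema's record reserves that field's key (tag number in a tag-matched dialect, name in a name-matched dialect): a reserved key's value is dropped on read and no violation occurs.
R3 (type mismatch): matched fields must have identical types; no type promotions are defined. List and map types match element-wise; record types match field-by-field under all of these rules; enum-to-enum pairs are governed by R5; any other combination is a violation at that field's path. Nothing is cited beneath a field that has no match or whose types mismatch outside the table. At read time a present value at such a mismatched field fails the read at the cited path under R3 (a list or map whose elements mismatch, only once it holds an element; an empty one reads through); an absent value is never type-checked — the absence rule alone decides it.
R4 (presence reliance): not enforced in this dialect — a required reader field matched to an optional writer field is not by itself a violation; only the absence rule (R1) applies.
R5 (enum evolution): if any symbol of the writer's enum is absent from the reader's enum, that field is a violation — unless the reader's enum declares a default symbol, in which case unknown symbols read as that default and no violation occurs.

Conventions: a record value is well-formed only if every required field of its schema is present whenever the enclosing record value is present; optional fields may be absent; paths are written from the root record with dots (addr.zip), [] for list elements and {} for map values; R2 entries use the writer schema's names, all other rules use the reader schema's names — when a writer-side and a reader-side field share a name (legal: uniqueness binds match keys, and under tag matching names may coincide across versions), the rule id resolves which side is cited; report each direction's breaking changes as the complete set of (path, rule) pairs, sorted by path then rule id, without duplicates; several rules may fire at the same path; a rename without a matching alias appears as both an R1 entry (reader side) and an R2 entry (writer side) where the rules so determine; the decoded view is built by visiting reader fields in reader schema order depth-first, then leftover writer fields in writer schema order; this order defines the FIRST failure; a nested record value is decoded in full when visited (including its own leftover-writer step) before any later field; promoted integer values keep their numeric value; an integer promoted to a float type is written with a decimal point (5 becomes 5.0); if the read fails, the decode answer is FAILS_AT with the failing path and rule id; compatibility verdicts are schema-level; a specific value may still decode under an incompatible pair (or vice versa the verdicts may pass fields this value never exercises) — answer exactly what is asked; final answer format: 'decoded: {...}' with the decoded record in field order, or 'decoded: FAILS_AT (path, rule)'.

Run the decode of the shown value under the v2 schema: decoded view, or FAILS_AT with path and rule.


decoded: {"status": "OPEN", "geo": {"title": "alpha", "enabled": false, "primary": true, "height": 0.0}, "attempts": 250, "factor": 0.25, "retries": 250, "verified": null, "latitude": 10.0}

each type pair in Ticket: writer, then reader
decode (reader v2):
  status := "OPEN"
  geo.title := "alpha"
  geo.enabled := false
  geo.primary := true
  geo.height := 0.0
  attempts := 250
  factor := 0.25
  retries := 250
  verified := null (not supplied -> null)
  latitude := 10.0
  => decoded: {"status": "OPEN", "geo": {"title": "alpha", "enabled": false, "primary": true, "height": 0.0}, "attempts": 250, "factor": 0.25, "retries": 250, "verified": null, "latitude": 10.0}
remaining Ticket differences; none change what is asked:
  field verified in record Ticket: type bool changed to int64 -> affects the rule determinations only; this particular Ticket value decodes identically
  field enabled in record Address: required changed to optional -> affects the rule determinations only; this particular Ticket value decodes identically


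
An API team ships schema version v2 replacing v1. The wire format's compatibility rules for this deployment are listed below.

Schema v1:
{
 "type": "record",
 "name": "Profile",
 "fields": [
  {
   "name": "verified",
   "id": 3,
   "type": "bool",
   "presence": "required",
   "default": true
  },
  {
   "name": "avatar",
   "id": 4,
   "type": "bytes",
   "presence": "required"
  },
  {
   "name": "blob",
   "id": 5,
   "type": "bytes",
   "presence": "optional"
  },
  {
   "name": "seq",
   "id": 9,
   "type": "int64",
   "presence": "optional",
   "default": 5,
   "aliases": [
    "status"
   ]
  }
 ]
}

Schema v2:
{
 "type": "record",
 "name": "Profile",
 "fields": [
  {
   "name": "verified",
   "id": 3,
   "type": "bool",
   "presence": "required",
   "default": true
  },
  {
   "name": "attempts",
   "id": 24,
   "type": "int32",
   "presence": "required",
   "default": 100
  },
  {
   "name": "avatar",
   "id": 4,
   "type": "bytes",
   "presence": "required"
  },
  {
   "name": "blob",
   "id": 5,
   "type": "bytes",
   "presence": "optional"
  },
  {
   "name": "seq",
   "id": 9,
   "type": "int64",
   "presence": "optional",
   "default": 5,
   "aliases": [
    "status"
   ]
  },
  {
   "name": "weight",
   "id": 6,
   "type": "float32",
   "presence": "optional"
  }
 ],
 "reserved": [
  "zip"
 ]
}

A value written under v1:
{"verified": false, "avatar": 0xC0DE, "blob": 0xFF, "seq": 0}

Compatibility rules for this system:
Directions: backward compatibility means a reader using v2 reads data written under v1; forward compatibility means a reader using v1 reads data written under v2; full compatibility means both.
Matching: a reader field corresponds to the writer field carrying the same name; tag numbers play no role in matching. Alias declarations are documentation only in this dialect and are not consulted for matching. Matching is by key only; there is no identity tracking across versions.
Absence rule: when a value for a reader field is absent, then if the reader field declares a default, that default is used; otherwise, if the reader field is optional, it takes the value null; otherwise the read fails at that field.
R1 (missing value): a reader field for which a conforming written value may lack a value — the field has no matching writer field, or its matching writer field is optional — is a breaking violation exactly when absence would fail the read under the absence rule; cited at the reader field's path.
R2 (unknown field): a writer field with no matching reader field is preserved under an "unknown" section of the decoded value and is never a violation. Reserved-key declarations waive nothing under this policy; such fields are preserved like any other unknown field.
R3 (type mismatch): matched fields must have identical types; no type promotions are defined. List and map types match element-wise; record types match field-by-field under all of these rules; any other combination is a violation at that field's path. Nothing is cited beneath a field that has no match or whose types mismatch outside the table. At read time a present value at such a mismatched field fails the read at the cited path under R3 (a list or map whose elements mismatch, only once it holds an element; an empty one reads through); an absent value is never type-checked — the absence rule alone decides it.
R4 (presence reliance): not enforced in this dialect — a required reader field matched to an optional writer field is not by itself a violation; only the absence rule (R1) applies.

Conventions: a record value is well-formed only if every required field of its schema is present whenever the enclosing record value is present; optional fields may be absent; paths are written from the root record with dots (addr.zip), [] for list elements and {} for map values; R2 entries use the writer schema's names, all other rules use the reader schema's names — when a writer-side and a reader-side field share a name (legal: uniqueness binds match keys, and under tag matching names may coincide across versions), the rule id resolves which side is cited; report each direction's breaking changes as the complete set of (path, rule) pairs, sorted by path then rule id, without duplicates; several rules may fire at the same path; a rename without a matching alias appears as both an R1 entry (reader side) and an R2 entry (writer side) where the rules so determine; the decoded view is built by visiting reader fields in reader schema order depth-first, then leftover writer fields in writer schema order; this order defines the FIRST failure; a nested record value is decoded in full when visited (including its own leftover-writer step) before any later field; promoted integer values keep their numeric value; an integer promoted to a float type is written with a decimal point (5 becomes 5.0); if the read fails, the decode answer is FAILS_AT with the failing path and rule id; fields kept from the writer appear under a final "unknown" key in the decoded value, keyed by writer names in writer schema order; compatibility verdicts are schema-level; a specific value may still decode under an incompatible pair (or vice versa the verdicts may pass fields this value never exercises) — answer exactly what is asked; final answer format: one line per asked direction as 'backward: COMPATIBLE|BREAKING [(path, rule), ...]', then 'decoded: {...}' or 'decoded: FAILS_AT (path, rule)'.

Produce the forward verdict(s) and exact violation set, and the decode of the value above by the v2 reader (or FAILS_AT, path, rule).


the writer's type comes first in each Profile pair
checking forward for Profile: reader v1 against writer v2:
  writer required, bool -> bool: reader verified maps from writer verified
  writer required, bytes -> bytes: reader avatar maps from writer avatar
  writer optional, bytes -> bytes: reader blob maps from writer blob
  writer optional, int64 -> int64: reader seq maps from writer seq
  writer field attempts has no reader counterpart
  writer field weight has no reader counterpart
  => no violations; forward on Profile: COMPATIBLE
decode walk for Profile under reader schema v2:
  verified := false
  attempts := 100 (absent -> default)
  avatar := 0xC0DE
  blob := 0xFF
  seq := 0
  weight := null (absent, optional -> null)
  => decoded: {"verified": false, "attempts": 100, "avatar": 0xC0DE, "blob": 0xFF, "seq": 0, "weight": null}

forward: COMPATIBLE []; decoded: {"verified": false, "attempts": 100, "avatar": 0xC0DE, "blob": 0xFF, "seq": 0, "weight": null}


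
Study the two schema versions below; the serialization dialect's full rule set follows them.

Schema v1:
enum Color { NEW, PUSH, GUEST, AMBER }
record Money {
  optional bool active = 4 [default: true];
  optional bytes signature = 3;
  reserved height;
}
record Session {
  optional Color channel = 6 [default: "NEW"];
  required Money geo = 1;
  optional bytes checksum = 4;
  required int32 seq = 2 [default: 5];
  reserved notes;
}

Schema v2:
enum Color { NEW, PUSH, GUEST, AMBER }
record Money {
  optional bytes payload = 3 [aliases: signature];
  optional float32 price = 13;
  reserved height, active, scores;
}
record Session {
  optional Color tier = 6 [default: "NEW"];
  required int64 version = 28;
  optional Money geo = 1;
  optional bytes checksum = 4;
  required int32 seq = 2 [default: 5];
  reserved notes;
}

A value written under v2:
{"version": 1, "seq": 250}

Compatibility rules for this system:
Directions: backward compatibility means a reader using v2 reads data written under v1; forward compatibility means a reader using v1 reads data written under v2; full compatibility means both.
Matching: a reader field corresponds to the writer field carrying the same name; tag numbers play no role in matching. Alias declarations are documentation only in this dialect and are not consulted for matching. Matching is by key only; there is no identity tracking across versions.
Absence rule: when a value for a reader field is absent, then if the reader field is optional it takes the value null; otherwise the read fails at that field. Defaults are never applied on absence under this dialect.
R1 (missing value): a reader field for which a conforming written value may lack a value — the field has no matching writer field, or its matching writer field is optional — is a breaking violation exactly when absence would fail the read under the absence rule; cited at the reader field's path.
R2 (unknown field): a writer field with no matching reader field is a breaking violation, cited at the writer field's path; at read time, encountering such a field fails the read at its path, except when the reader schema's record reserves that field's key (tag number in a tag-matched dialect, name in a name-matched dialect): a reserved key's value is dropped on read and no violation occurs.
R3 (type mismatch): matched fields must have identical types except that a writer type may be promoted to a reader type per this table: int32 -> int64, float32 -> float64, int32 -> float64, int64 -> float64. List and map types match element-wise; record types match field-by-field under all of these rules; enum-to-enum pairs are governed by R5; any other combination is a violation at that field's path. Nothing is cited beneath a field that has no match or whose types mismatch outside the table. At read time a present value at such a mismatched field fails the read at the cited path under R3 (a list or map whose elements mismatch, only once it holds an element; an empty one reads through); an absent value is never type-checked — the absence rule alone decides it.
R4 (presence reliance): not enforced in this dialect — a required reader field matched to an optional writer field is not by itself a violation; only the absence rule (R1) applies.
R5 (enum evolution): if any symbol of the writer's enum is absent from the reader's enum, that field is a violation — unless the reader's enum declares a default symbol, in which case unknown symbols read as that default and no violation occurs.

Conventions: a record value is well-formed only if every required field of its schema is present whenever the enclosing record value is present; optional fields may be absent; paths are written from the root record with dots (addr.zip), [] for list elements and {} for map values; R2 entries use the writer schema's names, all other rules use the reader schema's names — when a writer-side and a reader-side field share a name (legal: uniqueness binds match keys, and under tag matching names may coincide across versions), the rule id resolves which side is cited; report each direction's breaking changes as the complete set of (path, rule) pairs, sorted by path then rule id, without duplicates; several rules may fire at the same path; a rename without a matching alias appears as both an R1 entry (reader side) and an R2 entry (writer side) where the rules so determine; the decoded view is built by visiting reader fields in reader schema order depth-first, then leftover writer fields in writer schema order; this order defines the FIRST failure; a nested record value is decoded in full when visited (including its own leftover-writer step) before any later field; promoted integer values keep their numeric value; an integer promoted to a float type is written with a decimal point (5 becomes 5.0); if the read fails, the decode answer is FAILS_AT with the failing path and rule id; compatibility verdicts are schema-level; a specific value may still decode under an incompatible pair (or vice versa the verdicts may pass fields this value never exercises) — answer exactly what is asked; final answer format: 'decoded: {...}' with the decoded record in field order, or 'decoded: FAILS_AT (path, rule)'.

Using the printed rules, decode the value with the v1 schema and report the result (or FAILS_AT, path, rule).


each type pair in Session: writer, then reader
migrating the Session value to v1:
  channel := null (missing; optional => null)
  read fails at geo under R1 (no fill)
  => FAILS_AT (geo, R1)
diffs on Session not affecting the asked answer:
  renamed field channel to tier in record Session -> a verdict-level change on Session — the shown value reads the same
  renamed field signature to payload in record Money (alias signature declared on the renamed field) -> a verdict-level change on Session — the shown value reads the same
  added field version to record Session: required int64, tag 28 (in v2 it sits immediately before geo) -> a verdict-level change on Session — the shown value reads the same
  removed field active from record Money (its key "active" joins the reserved list) -> no rule fires on it and the decoded Session view is identical with or without it
  added field price to record Money: optional float32, tag 13 (in v2 it sits last) -> a verdict-level change on Session — the shown value reads the same

decoded: FAILS_AT (geo, R1)


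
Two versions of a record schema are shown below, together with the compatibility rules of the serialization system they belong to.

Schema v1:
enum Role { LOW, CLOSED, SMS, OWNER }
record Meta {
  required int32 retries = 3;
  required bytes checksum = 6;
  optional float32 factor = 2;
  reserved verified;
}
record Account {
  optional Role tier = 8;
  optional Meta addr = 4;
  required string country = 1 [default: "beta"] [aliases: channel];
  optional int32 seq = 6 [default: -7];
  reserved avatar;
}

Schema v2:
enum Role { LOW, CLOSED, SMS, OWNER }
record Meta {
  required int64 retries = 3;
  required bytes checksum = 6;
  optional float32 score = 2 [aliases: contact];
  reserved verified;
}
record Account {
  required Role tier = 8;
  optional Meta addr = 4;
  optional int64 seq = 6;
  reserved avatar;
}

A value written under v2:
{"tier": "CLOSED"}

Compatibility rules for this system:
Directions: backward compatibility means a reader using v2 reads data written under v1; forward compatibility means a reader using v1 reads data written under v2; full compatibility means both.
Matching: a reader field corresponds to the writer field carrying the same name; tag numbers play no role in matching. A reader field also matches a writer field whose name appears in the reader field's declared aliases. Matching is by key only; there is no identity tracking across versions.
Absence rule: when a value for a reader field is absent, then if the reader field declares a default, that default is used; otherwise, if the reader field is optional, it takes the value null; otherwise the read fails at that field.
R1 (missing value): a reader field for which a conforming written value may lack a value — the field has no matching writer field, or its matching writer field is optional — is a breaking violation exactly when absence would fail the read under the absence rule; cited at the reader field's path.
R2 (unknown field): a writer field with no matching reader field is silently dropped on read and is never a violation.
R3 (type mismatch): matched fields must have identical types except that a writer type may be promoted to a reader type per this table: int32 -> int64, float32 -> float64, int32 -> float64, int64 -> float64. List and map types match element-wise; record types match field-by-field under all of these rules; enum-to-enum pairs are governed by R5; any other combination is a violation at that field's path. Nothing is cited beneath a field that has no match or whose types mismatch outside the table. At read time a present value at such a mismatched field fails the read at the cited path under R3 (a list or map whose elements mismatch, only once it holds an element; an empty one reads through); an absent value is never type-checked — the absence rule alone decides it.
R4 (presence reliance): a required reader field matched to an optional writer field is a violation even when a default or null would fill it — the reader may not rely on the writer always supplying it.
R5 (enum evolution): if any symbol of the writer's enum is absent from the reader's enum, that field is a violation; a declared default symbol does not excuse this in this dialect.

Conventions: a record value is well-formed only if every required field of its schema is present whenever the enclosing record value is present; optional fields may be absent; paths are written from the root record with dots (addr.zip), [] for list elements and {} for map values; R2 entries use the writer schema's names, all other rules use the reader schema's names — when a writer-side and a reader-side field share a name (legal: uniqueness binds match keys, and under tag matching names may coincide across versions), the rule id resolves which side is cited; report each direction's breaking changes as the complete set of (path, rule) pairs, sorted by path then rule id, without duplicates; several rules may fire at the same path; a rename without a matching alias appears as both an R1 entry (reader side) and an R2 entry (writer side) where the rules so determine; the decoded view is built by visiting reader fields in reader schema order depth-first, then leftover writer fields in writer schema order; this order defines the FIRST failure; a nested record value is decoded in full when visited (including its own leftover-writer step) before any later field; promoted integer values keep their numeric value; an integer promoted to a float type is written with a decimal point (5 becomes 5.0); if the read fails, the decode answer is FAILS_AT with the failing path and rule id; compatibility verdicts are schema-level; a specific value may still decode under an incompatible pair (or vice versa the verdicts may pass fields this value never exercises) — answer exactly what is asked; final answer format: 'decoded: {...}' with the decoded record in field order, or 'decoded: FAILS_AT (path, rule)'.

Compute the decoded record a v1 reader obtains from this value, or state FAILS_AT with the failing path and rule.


the writer's type comes first in each Account pair
decode (reader v1):
  tier := "CLOSED"
  addr := null (absent, optional -> null)
  country := "beta" (absent -> default)
  seq := -7 (absent -> default)
  => decoded: {"tier": "CLOSED", "addr": null, "country": "beta", "seq": -7}
the other Account changes do not affect what is asked:
  field retries in record Meta: type int32 changed to int64 -> matters for Account compatibility verdicts, not for this value's decode
  removed field country from record Account -> inert under this dialect — no rule fires on Account and the result does not move
  field seq in record Account: type int32 changed to int64 (its default is dropped) -> matters for Account compatibility verdicts, not for this value's decode
  field tier in record Account: optional changed to required -> matters for Account compatibility verdicts, not for this value's decode
  renamed field factor to score in record Meta -> inert under this dialect — no rule fires on Account and the result does not move

decoded: {"tier": "CLOSED", "addr": null, "country": "beta", "seq": -7}
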